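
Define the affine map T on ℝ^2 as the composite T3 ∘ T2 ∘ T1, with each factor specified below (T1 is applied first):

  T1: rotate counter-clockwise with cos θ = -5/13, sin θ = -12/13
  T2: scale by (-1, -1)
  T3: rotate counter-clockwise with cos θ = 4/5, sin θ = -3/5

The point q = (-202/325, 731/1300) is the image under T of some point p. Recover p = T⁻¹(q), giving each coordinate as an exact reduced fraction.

p = (-1/4, 4/5)

T1 = [-5/13 12/13 0; -12/13 -5/13 0; 0 0 1]
T2·T1 = [5/13 -12/13 0; 12/13 5/13 0; 0 0 1]
T3·…·T1 = [56/65 -33/65 0; 33/65 56/65 0; 0 0 1]
det M = 1; M⁻¹ = [56/65 33/65 0; -33/65 56/65 0; 0 0 1]
M⁻¹ · (-202/325, 731/1300)ᵀ = (-1/4, 4/5)ᵀ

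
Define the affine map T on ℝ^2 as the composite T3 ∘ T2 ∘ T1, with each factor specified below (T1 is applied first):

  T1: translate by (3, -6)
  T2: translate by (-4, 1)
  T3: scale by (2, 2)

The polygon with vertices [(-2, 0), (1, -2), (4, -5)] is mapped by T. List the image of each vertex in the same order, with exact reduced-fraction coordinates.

T1 translate by (3, -6): (-2, 0) → (1, -6); (1, -2) → (4, -8); (4, -5) → (7, -11)
T2 translate by (-4, 1): (1, -6) → (-3, -5); (4, -8) → (0, -7); (7, -11) → (3, -10)
T3 scale by (2, 2): (-3, -5) → (-6, -10); (0, -7) → (0, -14); (3, -10) → (6, -20)

image vertices: (-6, -10), (0, -14), (6, -20)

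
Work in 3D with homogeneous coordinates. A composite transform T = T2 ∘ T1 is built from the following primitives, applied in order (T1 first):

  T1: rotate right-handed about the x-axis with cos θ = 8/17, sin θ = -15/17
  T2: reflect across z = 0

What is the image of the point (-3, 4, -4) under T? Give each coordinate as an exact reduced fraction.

T1 rotate right-handed about the x-axis with cos θ = 8/17, sin θ = -15/17: (-3, 4, -4) → (-3, -28/17, -92/17)
T2 reflect across z = 0: (-3, -28/17, -92/17) → (-3, -28/17, 92/17)

T(p) = (-3, -28/17, 92/17)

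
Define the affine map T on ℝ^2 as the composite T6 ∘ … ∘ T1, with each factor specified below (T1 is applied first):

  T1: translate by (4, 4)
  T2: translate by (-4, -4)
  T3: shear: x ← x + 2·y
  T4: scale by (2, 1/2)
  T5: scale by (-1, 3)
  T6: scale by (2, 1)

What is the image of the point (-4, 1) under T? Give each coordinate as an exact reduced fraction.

T(p) = (8, 3/2)

T1 translate by (4, 4): (-4, 1) → (0, 5)
T2 translate by (-4, -4): (0, 5) → (-4, 1)
T3 shear: x ← x + 2·y: (-4, 1) → (-2, 1)
T4 scale by (2, 1/2): (-2, 1) → (-4, 1/2)
T5 scale by (-1, 3): (-4, 1/2) → (4, 3/2)
T6 scale by (2, 1): (4, 3/2) → (8, 3/2)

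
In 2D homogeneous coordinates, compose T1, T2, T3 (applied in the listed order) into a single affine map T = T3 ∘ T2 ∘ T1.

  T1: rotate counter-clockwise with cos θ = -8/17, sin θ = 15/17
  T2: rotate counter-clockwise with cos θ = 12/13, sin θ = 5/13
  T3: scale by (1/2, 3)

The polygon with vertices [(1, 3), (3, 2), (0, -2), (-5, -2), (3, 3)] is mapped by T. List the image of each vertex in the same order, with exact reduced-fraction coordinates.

T1 rotate counter-clockwise with cos θ = -8/17, sin θ = 15/17: (1, 3) → (-53/17, -9/17); (3, 2) → (-54/17, 29/17); (0, -2) → (30/17, 16/17); (-5, -2) → (70/17, -59/17); (3, 3) → (-69/17, 21/17)
T2 rotate counter-clockwise with cos θ = 12/13, sin θ = 5/13: (-53/17, -9/17) → (-591/221, -373/221); (-54/17, 29/17) → (-61/17, 6/17); (30/17, 16/17) → (280/221, 342/221); (70/17, -59/17) → (1135/221, -358/221); (-69/17, 21/17) → (-933/221, -93/221)
T3 scale by (1/2, 3): (-591/221, -373/221) → (-591/442, -1119/221); (-61/17, 6/17) → (-61/34, 18/17); (280/221, 342/221) → (140/221, 1026/221); (1135/221, -358/221) → (1135/442, -1074/221); (-933/221, -93/221) → (-933/442, -279/221)

image vertices: (-591/442, -1119/221), (-61/34, 18/17), (140/221, 1026/221), (1135/442, -1074/221), (-933/442, -279/221)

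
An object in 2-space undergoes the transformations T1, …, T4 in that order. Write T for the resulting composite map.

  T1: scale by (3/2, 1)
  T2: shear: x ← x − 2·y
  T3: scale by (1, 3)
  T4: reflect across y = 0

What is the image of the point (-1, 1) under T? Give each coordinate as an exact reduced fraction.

T(p) = (-7/2, -3)

T1 scale by (3/2, 1): (-1, 1) → (-3/2, 1)
T2 shear: x ← x − 2·y: (-3/2, 1) → (-7/2, 1)
T3 scale by (1, 3): (-7/2, 1) → (-7/2, 3)
T4 reflect across y = 0: (-7/2, 3) → (-7/2, -3)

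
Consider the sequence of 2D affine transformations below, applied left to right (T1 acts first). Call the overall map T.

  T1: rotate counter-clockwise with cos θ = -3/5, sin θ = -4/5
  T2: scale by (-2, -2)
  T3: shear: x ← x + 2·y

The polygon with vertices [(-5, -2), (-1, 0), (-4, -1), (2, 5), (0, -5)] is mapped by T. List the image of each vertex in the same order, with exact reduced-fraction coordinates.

image vertices: (-118/5, -52/5), (-22/5, -8/5), (-92/5, -38/5), (64/5, 46/5), (-4, -6)

T1 rotate counter-clockwise with cos θ = -3/5, sin θ = -4/5: (-5, -2) → (7/5, 26/5); (-1, 0) → (3/5, 4/5); (-4, -1) → (8/5, 19/5); (2, 5) → (14/5, -23/5); (0, -5) → (-4, 3)
T2 scale by (-2, -2): (7/5, 26/5) → (-14/5, -52/5); (3/5, 4/5) → (-6/5, -8/5); (8/5, 19/5) → (-16/5, -38/5); (14/5, -23/5) → (-28/5, 46/5); (-4, 3) → (8, -6)
T3 shear: x ← x + 2·y: (-14/5, -52/5) → (-118/5, -52/5); (-6/5, -8/5) → (-22/5, -8/5); (-16/5, -38/5) → (-92/5, -38/5); (-28/5, 46/5) → (64/5, 46/5); (8, -6) → (-4, -6)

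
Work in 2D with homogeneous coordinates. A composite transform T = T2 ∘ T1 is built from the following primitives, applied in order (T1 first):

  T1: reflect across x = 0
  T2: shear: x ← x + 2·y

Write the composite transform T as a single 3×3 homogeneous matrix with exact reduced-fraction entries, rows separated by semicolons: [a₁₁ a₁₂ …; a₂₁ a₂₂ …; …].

T = [-1 2 0; 0 1 0; 0 0 1]

T1 = [-1 0 0; 0 1 0; 0 0 1]
T2·T1 = [-1 2 0; 0 1 0; 0 0 1]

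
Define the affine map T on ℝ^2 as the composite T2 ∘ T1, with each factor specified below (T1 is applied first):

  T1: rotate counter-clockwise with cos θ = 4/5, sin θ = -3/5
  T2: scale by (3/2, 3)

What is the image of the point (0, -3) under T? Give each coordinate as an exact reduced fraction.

T(p) = (-27/10, -36/5)

T1 rotate counter-clockwise with cos θ = 4/5, sin θ = -3/5: (0, -3) → (-9/5, -12/5)
T2 scale by (3/2, 3): (-9/5, -12/5) → (-27/10, -36/5)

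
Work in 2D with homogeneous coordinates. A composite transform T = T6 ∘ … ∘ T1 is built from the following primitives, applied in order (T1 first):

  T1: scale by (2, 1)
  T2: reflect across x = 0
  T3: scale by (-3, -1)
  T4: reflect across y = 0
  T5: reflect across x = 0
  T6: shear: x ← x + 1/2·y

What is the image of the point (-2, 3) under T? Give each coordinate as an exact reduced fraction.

T1 scale by (2, 1): (-2, 3) → (-4, 3)
T2 reflect across x = 0: (-4, 3) → (4, 3)
T3 scale by (-3, -1): (4, 3) → (-12, -3)
T4 reflect across y = 0: (-12, -3) → (-12, 3)
T5 reflect across x = 0: (-12, 3) → (12, 3)
T6 shear: x ← x + 1/2·y: (12, 3) → (27/2, 3)

T(p) = (27/2, 3)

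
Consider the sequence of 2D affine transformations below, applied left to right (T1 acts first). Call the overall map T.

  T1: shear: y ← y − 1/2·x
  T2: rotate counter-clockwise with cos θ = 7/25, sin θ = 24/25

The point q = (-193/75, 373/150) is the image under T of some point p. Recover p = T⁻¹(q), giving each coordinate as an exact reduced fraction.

T1 = [1 0 0; -1/2 1 0; 0 0 1]
T2·T1 = [19/25 -24/25 0; 41/50 7/25 0; 0 0 1]
det M = 1; M⁻¹ = [7/25 24/25 0; -41/50 19/25 0; 0 0 1]
M⁻¹ · (-193/75, 373/150)ᵀ = (5/3, 4)ᵀ

p = (5/3, 4)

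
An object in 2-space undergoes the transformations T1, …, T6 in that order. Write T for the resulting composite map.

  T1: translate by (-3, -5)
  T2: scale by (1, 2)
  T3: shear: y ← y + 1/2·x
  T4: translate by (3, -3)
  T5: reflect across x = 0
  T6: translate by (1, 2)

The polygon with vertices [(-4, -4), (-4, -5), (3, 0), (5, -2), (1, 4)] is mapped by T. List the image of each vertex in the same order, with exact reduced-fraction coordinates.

image vertices: (5, -45/2), (5, -49/2), (-2, -11), (-4, -14), (0, -4)

T1 translate by (-3, -5): (-4, -4) → (-7, -9); (-4, -5) → (-7, -10); (3, 0) → (0, -5); (5, -2) → (2, -7); (1, 4) → (-2, -1)
T2 scale by (1, 2): (-7, -9) → (-7, -18); (-7, -10) → (-7, -20); (0, -5) → (0, -10); (2, -7) → (2, -14); (-2, -1) → (-2, -2)
T3 shear: y ← y + 1/2·x: (-7, -18) → (-7, -43/2); (-7, -20) → (-7, -47/2); (0, -10) → (0, -10); (2, -14) → (2, -13); (-2, -2) → (-2, -3)
T4 translate by (3, -3): (-7, -43/2) → (-4, -49/2); (-7, -47/2) → (-4, -53/2); (0, -10) → (3, -13); (2, -13) → (5, -16); (-2, -3) → (1, -6)
T5 reflect across x = 0: (-4, -49/2) → (4, -49/2); (-4, -53/2) → (4, -53/2); (3, -13) → (-3, -13); (5, -16) → (-5, -16); (1, -6) → (-1, -6)
T6 translate by (1, 2): (4, -49/2) → (5, -45/2); (4, -53/2) → (5, -49/2); (-3, -13) → (-2, -11); (-5, -16) → (-4, -14); (-1, -6) → (0, -4)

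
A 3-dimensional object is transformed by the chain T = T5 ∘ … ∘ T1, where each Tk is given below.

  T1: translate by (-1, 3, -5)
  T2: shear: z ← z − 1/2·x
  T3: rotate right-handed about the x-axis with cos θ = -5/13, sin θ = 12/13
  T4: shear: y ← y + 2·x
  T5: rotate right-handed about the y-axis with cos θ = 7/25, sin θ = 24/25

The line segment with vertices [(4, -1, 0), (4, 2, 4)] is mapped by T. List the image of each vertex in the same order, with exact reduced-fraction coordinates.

T1 translate by (-1, 3, -5): (4, -1, 0) → (3, 2, -5); (4, 2, 4) → (3, 5, -1)
T2 shear: z ← z − 1/2·x: (3, 2, -5) → (3, 2, -13/2); (3, 5, -1) → (3, 5, -5/2)
T3 rotate right-handed about the x-axis with cos θ = -5/13, sin θ = 12/13: (3, 2, -13/2) → (3, 68/13, 113/26); (3, 5, -5/2) → (3, 5/13, 145/26)
T4 shear: y ← y + 2·x: (3, 68/13, 113/26) → (3, 146/13, 113/26); (3, 5/13, 145/26) → (3, 83/13, 145/26)
T5 rotate right-handed about the y-axis with cos θ = 7/25, sin θ = 24/25: (3, 146/13, 113/26) → (1629/325, 146/13, -1081/650); (3, 83/13, 145/26) → (2013/325, 83/13, -857/650)

image vertices: (1629/325, 146/13, -1081/650), (2013/325, 83/13, -857/650)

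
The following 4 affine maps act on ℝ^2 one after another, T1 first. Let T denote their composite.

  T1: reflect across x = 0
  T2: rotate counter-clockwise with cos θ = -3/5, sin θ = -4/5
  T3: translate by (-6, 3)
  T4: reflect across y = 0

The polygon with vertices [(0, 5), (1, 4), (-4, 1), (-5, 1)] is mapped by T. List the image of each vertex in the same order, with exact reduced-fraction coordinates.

T1 reflect across x = 0: (0, 5) → (0, 5); (1, 4) → (-1, 4); (-4, 1) → (4, 1); (-5, 1) → (5, 1)
T2 rotate counter-clockwise with cos θ = -3/5, sin θ = -4/5: (0, 5) → (4, -3); (-1, 4) → (19/5, -8/5); (4, 1) → (-8/5, -19/5); (5, 1) → (-11/5, -23/5)
T3 translate by (-6, 3): (4, -3) → (-2, 0); (19/5, -8/5) → (-11/5, 7/5); (-8/5, -19/5) → (-38/5, -4/5); (-11/5, -23/5) → (-41/5, -8/5)
T4 reflect across y = 0: (-2, 0) → (-2, 0); (-11/5, 7/5) → (-11/5, -7/5); (-38/5, -4/5) → (-38/5, 4/5); (-41/5, -8/5) → (-41/5, 8/5)

image vertices: (-2, 0), (-11/5, -7/5), (-38/5, 4/5), (-41/5, 8/5)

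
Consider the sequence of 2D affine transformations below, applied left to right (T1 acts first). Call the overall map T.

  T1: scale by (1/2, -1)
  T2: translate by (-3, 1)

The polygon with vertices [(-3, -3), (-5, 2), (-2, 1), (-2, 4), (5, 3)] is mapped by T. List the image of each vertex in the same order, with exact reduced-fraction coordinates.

image vertices: (-9/2, 4), (-11/2, -1), (-4, 0), (-4, -3), (-1/2, -2)

T1 scale by (1/2, -1): (-3, -3) → (-3/2, 3); (-5, 2) → (-5/2, -2); (-2, 1) → (-1, -1); (-2, 4) → (-1, -4); (5, 3) → (5/2, -3)
T2 translate by (-3, 1): (-3/2, 3) → (-9/2, 4); (-5/2, -2) → (-11/2, -1); (-1, -1) → (-4, 0); (-1, -4) → (-4, -3); (5/2, -3) → (-1/2, -2)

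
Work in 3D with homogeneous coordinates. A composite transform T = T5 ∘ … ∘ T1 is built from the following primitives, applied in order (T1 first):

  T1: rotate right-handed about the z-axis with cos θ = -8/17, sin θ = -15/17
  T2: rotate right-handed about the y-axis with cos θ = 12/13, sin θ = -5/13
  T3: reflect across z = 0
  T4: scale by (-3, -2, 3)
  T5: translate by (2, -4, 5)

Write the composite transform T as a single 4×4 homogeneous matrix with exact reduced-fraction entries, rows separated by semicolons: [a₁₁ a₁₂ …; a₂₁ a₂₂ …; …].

T = [288/221 -540/221 15/13 2; 30/17 16/17 0 -4; 120/221 -225/221 -36/13 5; 0 0 0 1]

T1 = [-8/17 15/17 0 0; -15/17 -8/17 0 0; 0 0 1 0; 0 0 0 1]
T2·T1 = [-96/221 180/221 -5/13 0; -15/17 -8/17 0 0; -40/221 75/221 12/13 0; 0 0 0 1]
T3·…·T1 = [-96/221 180/221 -5/13 0; -15/17 -8/17 0 0; 40/221 -75/221 -12/13 0; 0 0 0 1]
T4·…·T1 = [288/221 -540/221 15/13 0; 30/17 16/17 0 0; 120/221 -225/221 -36/13 0; 0 0 0 1]
T5·…·T1 = [288/221 -540/221 15/13 2; 30/17 16/17 0 -4; 120/221 -225/221 -36/13 5; 0 0 0 1]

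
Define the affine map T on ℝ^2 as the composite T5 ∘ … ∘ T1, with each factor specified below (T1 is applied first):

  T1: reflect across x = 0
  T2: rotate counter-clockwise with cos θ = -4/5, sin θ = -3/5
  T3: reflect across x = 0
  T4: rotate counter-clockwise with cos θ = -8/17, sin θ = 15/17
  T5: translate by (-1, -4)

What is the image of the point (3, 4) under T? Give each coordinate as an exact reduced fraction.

T(p) = (212/85, -644/85)

T1 reflect across x = 0: (3, 4) → (-3, 4)
T2 rotate counter-clockwise with cos θ = -4/5, sin θ = -3/5: (-3, 4) → (24/5, -7/5)
T3 reflect across x = 0: (24/5, -7/5) → (-24/5, -7/5)
T4 rotate counter-clockwise with cos θ = -8/17, sin θ = 15/17: (-24/5, -7/5) → (297/85, -304/85)
T5 translate by (-1, -4): (297/85, -304/85) → (212/85, -644/85)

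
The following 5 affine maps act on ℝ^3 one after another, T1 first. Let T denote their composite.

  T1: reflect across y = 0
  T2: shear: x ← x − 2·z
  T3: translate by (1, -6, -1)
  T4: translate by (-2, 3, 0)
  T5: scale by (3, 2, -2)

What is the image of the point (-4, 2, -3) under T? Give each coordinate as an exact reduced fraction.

T(p) = (3, -10, 8)

T1 reflect across y = 0: (-4, 2, -3) → (-4, -2, -3)
T2 shear: x ← x − 2·z: (-4, -2, -3) → (2, -2, -3)
T3 translate by (1, -6, -1): (2, -2, -3) → (3, -8, -4)
T4 translate by (-2, 3, 0): (3, -8, -4) → (1, -5, -4)
T5 scale by (3, 2, -2): (1, -5, -4) → (3, -10, 8)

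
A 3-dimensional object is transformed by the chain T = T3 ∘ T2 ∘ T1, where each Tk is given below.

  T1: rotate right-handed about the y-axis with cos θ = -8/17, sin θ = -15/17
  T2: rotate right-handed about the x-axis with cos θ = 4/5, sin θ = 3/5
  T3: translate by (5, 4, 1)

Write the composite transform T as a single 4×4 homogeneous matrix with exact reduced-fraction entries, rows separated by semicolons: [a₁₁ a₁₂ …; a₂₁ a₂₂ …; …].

T = [-8/17 0 -15/17 5; -9/17 4/5 24/85 4; 12/17 3/5 -32/85 1; 0 0 0 1]

T1 = [-8/17 0 -15/17 0; 0 1 0 0; 15/17 0 -8/17 0; 0 0 0 1]
T2·T1 = [-8/17 0 -15/17 0; -9/17 4/5 24/85 0; 12/17 3/5 -32/85 0; 0 0 0 1]
T3·…·T1 = [-8/17 0 -15/17 5; -9/17 4/5 24/85 4; 12/17 3/5 -32/85 1; 0 0 0 1]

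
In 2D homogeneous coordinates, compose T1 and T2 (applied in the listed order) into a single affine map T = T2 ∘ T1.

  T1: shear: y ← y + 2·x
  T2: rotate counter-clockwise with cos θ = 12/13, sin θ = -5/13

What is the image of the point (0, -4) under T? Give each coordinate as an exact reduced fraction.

T1 shear: y ← y + 2·x: (0, -4) → (0, -4)
T2 rotate counter-clockwise with cos θ = 12/13, sin θ = -5/13: (0, -4) → (-20/13, -48/13)

T(p) = (-20/13, -48/13)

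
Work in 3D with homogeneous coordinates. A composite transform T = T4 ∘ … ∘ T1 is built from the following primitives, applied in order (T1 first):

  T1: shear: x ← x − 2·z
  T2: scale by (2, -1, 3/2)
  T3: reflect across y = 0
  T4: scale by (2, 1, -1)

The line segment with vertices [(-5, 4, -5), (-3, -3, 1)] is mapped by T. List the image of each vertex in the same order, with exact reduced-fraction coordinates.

T1 shear: x ← x − 2·z: (-5, 4, -5) → (5, 4, -5); (-3, -3, 1) → (-5, -3, 1)
T2 scale by (2, -1, 3/2): (5, 4, -5) → (10, -4, -15/2); (-5, -3, 1) → (-10, 3, 3/2)
T3 reflect across y = 0: (10, -4, -15/2) → (10, 4, -15/2); (-10, 3, 3/2) → (-10, -3, 3/2)
T4 scale by (2, 1, -1): (10, 4, -15/2) → (20, 4, 15/2); (-10, -3, 3/2) → (-20, -3, -3/2)

image vertices: (20, 4, 15/2), (-20, -3, -3/2)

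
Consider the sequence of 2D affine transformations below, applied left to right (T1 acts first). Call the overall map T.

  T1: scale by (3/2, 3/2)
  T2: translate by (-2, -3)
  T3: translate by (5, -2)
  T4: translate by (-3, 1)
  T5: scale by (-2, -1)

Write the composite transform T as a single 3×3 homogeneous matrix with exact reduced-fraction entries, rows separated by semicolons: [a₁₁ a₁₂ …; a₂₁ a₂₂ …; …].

T = [-3 0 0; 0 -3/2 4; 0 0 1]

T1 = [3/2 0 0; 0 3/2 0; 0 0 1]
T2·T1 = [3/2 0 -2; 0 3/2 -3; 0 0 1]
T3·…·T1 = [3/2 0 3; 0 3/2 -5; 0 0 1]
T4·…·T1 = [3/2 0 0; 0 3/2 -4; 0 0 1]
T5·…·T1 = [-3 0 0; 0 -3/2 4; 0 0 1]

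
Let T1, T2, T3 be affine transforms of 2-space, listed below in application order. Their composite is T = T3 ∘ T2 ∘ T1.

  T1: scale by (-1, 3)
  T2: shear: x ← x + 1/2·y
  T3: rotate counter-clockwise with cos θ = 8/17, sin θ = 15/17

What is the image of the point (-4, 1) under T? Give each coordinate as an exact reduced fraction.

T(p) = (-1/17, 213/34)

T1 scale by (-1, 3): (-4, 1) → (4, 3)
T2 shear: x ← x + 1/2·y: (4, 3) → (11/2, 3)
T3 rotate counter-clockwise with cos θ = 8/17, sin θ = 15/17: (11/2, 3) → (-1/17, 213/34)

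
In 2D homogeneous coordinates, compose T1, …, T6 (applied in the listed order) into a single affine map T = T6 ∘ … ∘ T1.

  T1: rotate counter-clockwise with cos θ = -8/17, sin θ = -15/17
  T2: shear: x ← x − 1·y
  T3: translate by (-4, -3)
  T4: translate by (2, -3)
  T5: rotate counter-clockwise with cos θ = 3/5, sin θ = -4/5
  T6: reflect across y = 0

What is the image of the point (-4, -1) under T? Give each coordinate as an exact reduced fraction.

T1 rotate counter-clockwise with cos θ = -8/17, sin θ = -15/17: (-4, -1) → (1, 4)
T2 shear: x ← x − 1·y: (1, 4) → (-3, 4)
T3 translate by (-4, -3): (-3, 4) → (-7, 1)
T4 translate by (2, -3): (-7, 1) → (-5, -2)
T5 rotate counter-clockwise with cos θ = 3/5, sin θ = -4/5: (-5, -2) → (-23/5, 14/5)
T6 reflect across y = 0: (-23/5, 14/5) → (-23/5, -14/5)

T(p) = (-23/5, -14/5)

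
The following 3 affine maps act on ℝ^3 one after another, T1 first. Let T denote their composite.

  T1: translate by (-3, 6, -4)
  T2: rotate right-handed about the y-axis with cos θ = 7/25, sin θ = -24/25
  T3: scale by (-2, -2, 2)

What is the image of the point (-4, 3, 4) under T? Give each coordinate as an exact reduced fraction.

T(p) = (98/25, -18, -336/25)

T1 translate by (-3, 6, -4): (-4, 3, 4) → (-7, 9, 0)
T2 rotate right-handed about the y-axis with cos θ = 7/25, sin θ = -24/25: (-7, 9, 0) → (-49/25, 9, -168/25)
T3 scale by (-2, -2, 2): (-49/25, 9, -168/25) → (98/25, -18, -336/25)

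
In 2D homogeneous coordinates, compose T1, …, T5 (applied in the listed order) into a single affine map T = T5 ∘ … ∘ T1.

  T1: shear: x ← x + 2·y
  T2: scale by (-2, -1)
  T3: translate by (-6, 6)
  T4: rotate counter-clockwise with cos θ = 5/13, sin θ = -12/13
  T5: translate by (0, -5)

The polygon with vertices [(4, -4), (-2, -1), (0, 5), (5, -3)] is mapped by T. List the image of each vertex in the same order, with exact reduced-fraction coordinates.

T1 shear: x ← x + 2·y: (4, -4) → (-4, -4); (-2, -1) → (-4, -1); (0, 5) → (10, 5); (5, -3) → (-1, -3)
T2 scale by (-2, -1): (-4, -4) → (8, 4); (-4, -1) → (8, 1); (10, 5) → (-20, -5); (-1, -3) → (2, 3)
T3 translate by (-6, 6): (8, 4) → (2, 10); (8, 1) → (2, 7); (-20, -5) → (-26, 1); (2, 3) → (-4, 9)
T4 rotate counter-clockwise with cos θ = 5/13, sin θ = -12/13: (2, 10) → (10, 2); (2, 7) → (94/13, 11/13); (-26, 1) → (-118/13, 317/13); (-4, 9) → (88/13, 93/13)
T5 translate by (0, -5): (10, 2) → (10, -3); (94/13, 11/13) → (94/13, -54/13); (-118/13, 317/13) → (-118/13, 252/13); (88/13, 93/13) → (88/13, 28/13)

image vertices: (10, -3), (94/13, -54/13), (-118/13, 252/13), (88/13, 28/13)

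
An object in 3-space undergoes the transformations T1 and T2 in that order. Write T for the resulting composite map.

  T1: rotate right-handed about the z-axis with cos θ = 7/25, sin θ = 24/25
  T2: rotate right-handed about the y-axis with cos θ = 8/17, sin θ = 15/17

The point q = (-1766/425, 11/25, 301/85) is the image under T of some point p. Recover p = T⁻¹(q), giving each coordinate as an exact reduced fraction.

p = (-1, 5, -2)

T1 = [7/25 -24/25 0 0; 24/25 7/25 0 0; 0 0 1 0; 0 0 0 1]
T2·T1 = [56/425 -192/425 15/17 0; 24/25 7/25 0 0; -21/85 72/85 8/17 0; 0 0 0 1]
det M = 1; M⁻¹ = [56/425 24/25 -21/85 0; -192/425 7/25 72/85 0; 15/17 0 8/17 0; 0 0 0 1]
M⁻¹ · (-1766/425, 11/25, 301/85)ᵀ = (-1, 5, -2)ᵀ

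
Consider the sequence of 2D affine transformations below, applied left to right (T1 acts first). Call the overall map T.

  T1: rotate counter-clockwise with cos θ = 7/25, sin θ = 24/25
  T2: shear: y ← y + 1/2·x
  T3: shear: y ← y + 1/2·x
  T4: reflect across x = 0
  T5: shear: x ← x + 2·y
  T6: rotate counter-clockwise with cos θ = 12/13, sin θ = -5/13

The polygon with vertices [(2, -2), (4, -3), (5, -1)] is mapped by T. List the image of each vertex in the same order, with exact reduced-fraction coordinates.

image vertices: (408/65, 502/325), (155/13, 34/13), (856/65, 639/325)

T1 rotate counter-clockwise with cos θ = 7/25, sin θ = 24/25: (2, -2) → (62/25, 34/25); (4, -3) → (4, 3); (5, -1) → (59/25, 113/25)
T2 shear: y ← y + 1/2·x: (62/25, 34/25) → (62/25, 13/5); (4, 3) → (4, 5); (59/25, 113/25) → (59/25, 57/10)
T3 shear: y ← y + 1/2·x: (62/25, 13/5) → (62/25, 96/25); (4, 5) → (4, 7); (59/25, 57/10) → (59/25, 172/25)
T4 reflect across x = 0: (62/25, 96/25) → (-62/25, 96/25); (4, 7) → (-4, 7); (59/25, 172/25) → (-59/25, 172/25)
T5 shear: x ← x + 2·y: (-62/25, 96/25) → (26/5, 96/25); (-4, 7) → (10, 7); (-59/25, 172/25) → (57/5, 172/25)
T6 rotate counter-clockwise with cos θ = 12/13, sin θ = -5/13: (26/5, 96/25) → (408/65, 502/325); (10, 7) → (155/13, 34/13); (57/5, 172/25) → (856/65, 639/325)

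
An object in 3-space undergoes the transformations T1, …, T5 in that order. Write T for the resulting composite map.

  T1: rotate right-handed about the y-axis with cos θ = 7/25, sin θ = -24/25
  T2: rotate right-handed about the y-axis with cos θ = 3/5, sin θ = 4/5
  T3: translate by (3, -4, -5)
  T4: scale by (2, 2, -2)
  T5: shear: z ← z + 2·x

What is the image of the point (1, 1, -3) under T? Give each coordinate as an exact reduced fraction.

T1 rotate right-handed about the y-axis with cos θ = 7/25, sin θ = -24/25: (1, 1, -3) → (79/25, 1, 3/25)
T2 rotate right-handed about the y-axis with cos θ = 3/5, sin θ = 4/5: (79/25, 1, 3/25) → (249/125, 1, -307/125)
T3 translate by (3, -4, -5): (249/125, 1, -307/125) → (624/125, -3, -932/125)
T4 scale by (2, 2, -2): (624/125, -3, -932/125) → (1248/125, -6, 1864/125)
T5 shear: z ← z + 2·x: (1248/125, -6, 1864/125) → (1248/125, -6, 872/25)

T(p) = (1248/125, -6, 872/25)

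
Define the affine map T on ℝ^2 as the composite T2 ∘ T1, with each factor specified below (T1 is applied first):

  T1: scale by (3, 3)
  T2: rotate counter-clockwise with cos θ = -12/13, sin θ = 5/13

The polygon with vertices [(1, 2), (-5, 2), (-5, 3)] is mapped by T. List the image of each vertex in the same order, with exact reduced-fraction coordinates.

image vertices: (-66/13, -57/13), (150/13, -147/13), (135/13, -183/13)

T1 scale by (3, 3): (1, 2) → (3, 6); (-5, 2) → (-15, 6); (-5, 3) → (-15, 9)
T2 rotate counter-clockwise with cos θ = -12/13, sin θ = 5/13: (3, 6) → (-66/13, -57/13); (-15, 6) → (150/13, -147/13); (-15, 9) → (135/13, -183/13)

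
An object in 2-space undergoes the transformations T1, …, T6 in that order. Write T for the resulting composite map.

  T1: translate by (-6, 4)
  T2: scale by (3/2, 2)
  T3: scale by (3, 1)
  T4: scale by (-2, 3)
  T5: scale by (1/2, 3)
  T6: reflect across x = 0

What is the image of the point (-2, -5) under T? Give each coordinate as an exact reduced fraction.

T(p) = (-36, -18)

T1 translate by (-6, 4): (-2, -5) → (-8, -1)
T2 scale by (3/2, 2): (-8, -1) → (-12, -2)
T3 scale by (3, 1): (-12, -2) → (-36, -2)
T4 scale by (-2, 3): (-36, -2) → (72, -6)
T5 scale by (1/2, 3): (72, -6) → (36, -18)
T6 reflect across x = 0: (36, -18) → (-36, -18)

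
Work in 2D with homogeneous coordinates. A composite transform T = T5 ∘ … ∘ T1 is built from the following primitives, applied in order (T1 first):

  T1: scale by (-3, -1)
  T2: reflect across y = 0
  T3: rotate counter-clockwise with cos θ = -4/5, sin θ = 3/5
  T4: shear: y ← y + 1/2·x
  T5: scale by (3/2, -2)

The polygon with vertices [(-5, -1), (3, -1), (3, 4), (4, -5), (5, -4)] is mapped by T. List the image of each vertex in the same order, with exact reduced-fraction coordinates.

image vertices: (-171/10, -41/5), (117/10, 7/5), (36/5, 62/5), (189/10, -31/5), (108/5, -14/5)

T1 scale by (-3, -1): (-5, -1) → (15, 1); (3, -1) → (-9, 1); (3, 4) → (-9, -4); (4, -5) → (-12, 5); (5, -4) → (-15, 4)
T2 reflect across y = 0: (15, 1) → (15, -1); (-9, 1) → (-9, -1); (-9, -4) → (-9, 4); (-12, 5) → (-12, -5); (-15, 4) → (-15, -4)
T3 rotate counter-clockwise with cos θ = -4/5, sin θ = 3/5: (15, -1) → (-57/5, 49/5); (-9, -1) → (39/5, -23/5); (-9, 4) → (24/5, -43/5); (-12, -5) → (63/5, -16/5); (-15, -4) → (72/5, -29/5)
T4 shear: y ← y + 1/2·x: (-57/5, 49/5) → (-57/5, 41/10); (39/5, -23/5) → (39/5, -7/10); (24/5, -43/5) → (24/5, -31/5); (63/5, -16/5) → (63/5, 31/10); (72/5, -29/5) → (72/5, 7/5)
T5 scale by (3/2, -2): (-57/5, 41/10) → (-171/10, -41/5); (39/5, -7/10) → (117/10, 7/5); (24/5, -31/5) → (36/5, 62/5); (63/5, 31/10) → (189/10, -31/5); (72/5, 7/5) → (108/5, -14/5)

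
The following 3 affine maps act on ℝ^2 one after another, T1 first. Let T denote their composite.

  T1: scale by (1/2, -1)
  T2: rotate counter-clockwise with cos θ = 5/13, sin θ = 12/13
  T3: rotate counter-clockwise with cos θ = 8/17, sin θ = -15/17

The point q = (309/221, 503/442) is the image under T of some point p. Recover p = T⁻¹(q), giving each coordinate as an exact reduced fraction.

p = (3, -1)

T1 = [1/2 0 0; 0 -1 0; 0 0 1]
T2·T1 = [5/26 12/13 0; 6/13 -5/13 0; 0 0 1]
T3·…·T1 = [110/221 21/221 0; 21/442 -220/221 0; 0 0 1]
det M = -1/2; M⁻¹ = [440/221 42/221 0; 21/221 -220/221 0; 0 0 1]
M⁻¹ · (309/221, 503/442)ᵀ = (3, -1)ᵀ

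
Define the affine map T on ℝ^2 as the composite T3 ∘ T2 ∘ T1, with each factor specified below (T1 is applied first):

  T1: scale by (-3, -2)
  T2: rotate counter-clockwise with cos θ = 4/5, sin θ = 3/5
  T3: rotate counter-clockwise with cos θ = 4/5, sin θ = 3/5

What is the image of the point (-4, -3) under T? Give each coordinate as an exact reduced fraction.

T(p) = (-12/5, 66/5)

T1 scale by (-3, -2): (-4, -3) → (12, 6)
T2 rotate counter-clockwise with cos θ = 4/5, sin θ = 3/5: (12, 6) → (6, 12)
T3 rotate counter-clockwise with cos θ = 4/5, sin θ = 3/5: (6, 12) → (-12/5, 66/5)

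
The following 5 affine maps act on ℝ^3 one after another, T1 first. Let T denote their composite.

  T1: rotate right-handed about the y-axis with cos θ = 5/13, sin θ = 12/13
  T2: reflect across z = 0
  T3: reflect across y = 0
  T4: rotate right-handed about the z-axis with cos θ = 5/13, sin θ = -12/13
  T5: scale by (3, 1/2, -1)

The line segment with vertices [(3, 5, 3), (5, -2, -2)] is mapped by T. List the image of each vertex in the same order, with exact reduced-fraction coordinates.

T1 rotate right-handed about the y-axis with cos θ = 5/13, sin θ = 12/13: (3, 5, 3) → (51/13, 5, -21/13); (5, -2, -2) → (1/13, -2, -70/13)
T2 reflect across z = 0: (51/13, 5, -21/13) → (51/13, 5, 21/13); (1/13, -2, -70/13) → (1/13, -2, 70/13)
T3 reflect across y = 0: (51/13, 5, 21/13) → (51/13, -5, 21/13); (1/13, -2, 70/13) → (1/13, 2, 70/13)
T4 rotate right-handed about the z-axis with cos θ = 5/13, sin θ = -12/13: (51/13, -5, 21/13) → (-525/169, -937/169, 21/13); (1/13, 2, 70/13) → (317/169, 118/169, 70/13)
T5 scale by (3, 1/2, -1): (-525/169, -937/169, 21/13) → (-1575/169, -937/338, -21/13); (317/169, 118/169, 70/13) → (951/169, 59/169, -70/13)

image vertices: (-1575/169, -937/338, -21/13), (951/169, 59/169, -70/13)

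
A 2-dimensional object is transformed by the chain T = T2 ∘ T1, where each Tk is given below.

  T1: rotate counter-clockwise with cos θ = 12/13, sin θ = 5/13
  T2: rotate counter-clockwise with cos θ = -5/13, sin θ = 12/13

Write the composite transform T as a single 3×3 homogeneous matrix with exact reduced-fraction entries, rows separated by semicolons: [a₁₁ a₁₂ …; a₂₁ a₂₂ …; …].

T1 = [12/13 -5/13 0; 5/13 12/13 0; 0 0 1]
T2·T1 = [-120/169 -119/169 0; 119/169 -120/169 0; 0 0 1]

T = [-120/169 -119/169 0; 119/169 -120/169 0; 0 0 1]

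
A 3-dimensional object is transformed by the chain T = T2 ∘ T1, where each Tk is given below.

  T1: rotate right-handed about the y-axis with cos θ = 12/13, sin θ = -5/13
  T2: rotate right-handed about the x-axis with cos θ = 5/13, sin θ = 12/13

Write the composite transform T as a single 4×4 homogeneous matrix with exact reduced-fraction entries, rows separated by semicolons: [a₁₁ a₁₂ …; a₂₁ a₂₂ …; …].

T = [12/13 0 -5/13 0; -60/169 5/13 -144/169 0; 25/169 12/13 60/169 0; 0 0 0 1]

T1 = [12/13 0 -5/13 0; 0 1 0 0; 5/13 0 12/13 0; 0 0 0 1]
T2·T1 = [12/13 0 -5/13 0; -60/169 5/13 -144/169 0; 25/169 12/13 60/169 0; 0 0 0 1]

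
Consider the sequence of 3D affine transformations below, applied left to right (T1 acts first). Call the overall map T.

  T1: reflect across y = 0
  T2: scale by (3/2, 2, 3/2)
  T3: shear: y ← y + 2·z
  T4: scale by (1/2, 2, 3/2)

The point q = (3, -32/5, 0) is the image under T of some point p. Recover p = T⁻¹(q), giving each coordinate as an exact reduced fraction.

p = (4, 8/5, 0)

T1 = [1 0 0 0; 0 -1 0 0; 0 0 1 0; 0 0 0 1]
T2·T1 = [3/2 0 0 0; 0 -2 0 0; 0 0 3/2 0; 0 0 0 1]
T3·…·T1 = [3/2 0 0 0; 0 -2 3 0; 0 0 3/2 0; 0 0 0 1]
T4·…·T1 = [3/4 0 0 0; 0 -4 6 0; 0 0 9/4 0; 0 0 0 1]
det M = -27/4; M⁻¹ = [4/3 0 0 0; 0 -1/4 2/3 0; 0 0 4/9 0; 0 0 0 1]
M⁻¹ · (3, -32/5, 0)ᵀ = (4, 8/5, 0)ᵀ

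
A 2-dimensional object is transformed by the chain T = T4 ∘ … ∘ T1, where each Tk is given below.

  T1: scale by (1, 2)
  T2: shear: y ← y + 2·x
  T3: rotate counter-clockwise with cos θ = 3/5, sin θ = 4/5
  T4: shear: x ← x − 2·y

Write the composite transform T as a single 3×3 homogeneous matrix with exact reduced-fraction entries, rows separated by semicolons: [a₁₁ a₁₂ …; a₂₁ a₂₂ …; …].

T1 = [1 0 0; 0 2 0; 0 0 1]
T2·T1 = [1 0 0; 2 2 0; 0 0 1]
T3·…·T1 = [-1 -8/5 0; 2 6/5 0; 0 0 1]
T4·…·T1 = [-5 -4 0; 2 6/5 0; 0 0 1]

T = [-5 -4 0; 2 6/5 0; 0 0 1]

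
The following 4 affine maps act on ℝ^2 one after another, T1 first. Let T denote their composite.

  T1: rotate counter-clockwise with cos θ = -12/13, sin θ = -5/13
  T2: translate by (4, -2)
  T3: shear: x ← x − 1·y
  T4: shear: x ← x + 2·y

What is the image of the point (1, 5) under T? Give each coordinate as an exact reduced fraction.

T1 rotate counter-clockwise with cos θ = -12/13, sin θ = -5/13: (1, 5) → (1, -5)
T2 translate by (4, -2): (1, -5) → (5, -7)
T3 shear: x ← x − 1·y: (5, -7) → (12, -7)
T4 shear: x ← x + 2·y: (12, -7) → (-2, -7)

T(p) = (-2, -7)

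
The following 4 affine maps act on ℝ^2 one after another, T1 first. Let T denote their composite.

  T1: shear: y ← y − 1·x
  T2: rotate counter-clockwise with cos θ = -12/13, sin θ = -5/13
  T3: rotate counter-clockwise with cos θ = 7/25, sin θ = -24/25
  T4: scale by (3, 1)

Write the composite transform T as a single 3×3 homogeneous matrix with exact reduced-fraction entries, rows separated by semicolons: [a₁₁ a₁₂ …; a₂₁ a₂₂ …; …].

T = [147/325 -759/325 0; 457/325 -204/325 0; 0 0 1]

T1 = [1 0 0; -1 1 0; 0 0 1]
T2·T1 = [-17/13 5/13 0; 7/13 -12/13 0; 0 0 1]
T3·…·T1 = [49/325 -253/325 0; 457/325 -204/325 0; 0 0 1]
T4·…·T1 = [147/325 -759/325 0; 457/325 -204/325 0; 0 0 1]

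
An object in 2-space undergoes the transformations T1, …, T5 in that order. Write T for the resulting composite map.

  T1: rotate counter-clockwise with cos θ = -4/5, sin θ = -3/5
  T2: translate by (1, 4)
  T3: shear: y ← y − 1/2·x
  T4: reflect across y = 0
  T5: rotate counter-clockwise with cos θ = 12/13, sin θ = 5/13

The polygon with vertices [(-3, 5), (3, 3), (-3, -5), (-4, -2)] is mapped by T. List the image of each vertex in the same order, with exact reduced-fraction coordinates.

image vertices: (349/65, 244/65), (14/65, 34/65), (264/65, -566/65), (137/26, -63/13)

T1 rotate counter-clockwise with cos θ = -4/5, sin θ = -3/5: (-3, 5) → (27/5, -11/5); (3, 3) → (-3/5, -21/5); (-3, -5) → (-3/5, 29/5); (-4, -2) → (2, 4)
T2 translate by (1, 4): (27/5, -11/5) → (32/5, 9/5); (-3/5, -21/5) → (2/5, -1/5); (-3/5, 29/5) → (2/5, 49/5); (2, 4) → (3, 8)
T3 shear: y ← y − 1/2·x: (32/5, 9/5) → (32/5, -7/5); (2/5, -1/5) → (2/5, -2/5); (2/5, 49/5) → (2/5, 48/5); (3, 8) → (3, 13/2)
T4 reflect across y = 0: (32/5, -7/5) → (32/5, 7/5); (2/5, -2/5) → (2/5, 2/5); (2/5, 48/5) → (2/5, -48/5); (3, 13/2) → (3, -13/2)
T5 rotate counter-clockwise with cos θ = 12/13, sin θ = 5/13: (32/5, 7/5) → (349/65, 244/65); (2/5, 2/5) → (14/65, 34/65); (2/5, -48/5) → (264/65, -566/65); (3, -13/2) → (137/26, -63/13)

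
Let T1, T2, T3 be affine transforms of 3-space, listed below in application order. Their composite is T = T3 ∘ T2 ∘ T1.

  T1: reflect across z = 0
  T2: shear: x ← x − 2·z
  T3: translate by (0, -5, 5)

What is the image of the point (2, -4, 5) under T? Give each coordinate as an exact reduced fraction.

T1 reflect across z = 0: (2, -4, 5) → (2, -4, -5)
T2 shear: x ← x − 2·z: (2, -4, -5) → (12, -4, -5)
T3 translate by (0, -5, 5): (12, -4, -5) → (12, -9, 0)

T(p) = (12, -9, 0)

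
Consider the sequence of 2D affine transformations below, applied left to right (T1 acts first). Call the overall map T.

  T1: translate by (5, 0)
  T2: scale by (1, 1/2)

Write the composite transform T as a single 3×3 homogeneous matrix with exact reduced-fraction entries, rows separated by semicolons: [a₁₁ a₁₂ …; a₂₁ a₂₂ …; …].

T1 = [1 0 5; 0 1 0; 0 0 1]
T2·T1 = [1 0 5; 0 1/2 0; 0 0 1]

T = [1 0 5; 0 1/2 0; 0 0 1]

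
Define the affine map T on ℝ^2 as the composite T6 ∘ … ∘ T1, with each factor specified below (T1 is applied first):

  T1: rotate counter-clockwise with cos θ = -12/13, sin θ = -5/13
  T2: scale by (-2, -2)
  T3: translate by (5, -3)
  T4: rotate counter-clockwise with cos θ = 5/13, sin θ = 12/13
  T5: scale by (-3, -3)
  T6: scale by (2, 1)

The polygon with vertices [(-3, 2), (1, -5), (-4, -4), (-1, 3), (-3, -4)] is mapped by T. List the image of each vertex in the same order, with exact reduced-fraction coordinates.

T1 rotate counter-clockwise with cos θ = -12/13, sin θ = -5/13: (-3, 2) → (46/13, -9/13); (1, -5) → (-37/13, 55/13); (-4, -4) → (28/13, 68/13); (-1, 3) → (27/13, -31/13); (-3, -4) → (16/13, 63/13)
T2 scale by (-2, -2): (46/13, -9/13) → (-92/13, 18/13); (-37/13, 55/13) → (74/13, -110/13); (28/13, 68/13) → (-56/13, -136/13); (27/13, -31/13) → (-54/13, 62/13); (16/13, 63/13) → (-32/13, -126/13)
T3 translate by (5, -3): (-92/13, 18/13) → (-27/13, -21/13); (74/13, -110/13) → (139/13, -149/13); (-56/13, -136/13) → (9/13, -175/13); (-54/13, 62/13) → (11/13, 23/13); (-32/13, -126/13) → (33/13, -165/13)
T4 rotate counter-clockwise with cos θ = 5/13, sin θ = 12/13: (-27/13, -21/13) → (9/13, -33/13); (139/13, -149/13) → (191/13, 71/13); (9/13, -175/13) → (165/13, -59/13); (11/13, 23/13) → (-17/13, 19/13); (33/13, -165/13) → (165/13, -33/13)
T5 scale by (-3, -3): (9/13, -33/13) → (-27/13, 99/13); (191/13, 71/13) → (-573/13, -213/13); (165/13, -59/13) → (-495/13, 177/13); (-17/13, 19/13) → (51/13, -57/13); (165/13, -33/13) → (-495/13, 99/13)
T6 scale by (2, 1): (-27/13, 99/13) → (-54/13, 99/13); (-573/13, -213/13) → (-1146/13, -213/13); (-495/13, 177/13) → (-990/13, 177/13); (51/13, -57/13) → (102/13, -57/13); (-495/13, 99/13) → (-990/13, 99/13)

image vertices: (-54/13, 99/13), (-1146/13, -213/13), (-990/13, 177/13), (102/13, -57/13), (-990/13, 99/13)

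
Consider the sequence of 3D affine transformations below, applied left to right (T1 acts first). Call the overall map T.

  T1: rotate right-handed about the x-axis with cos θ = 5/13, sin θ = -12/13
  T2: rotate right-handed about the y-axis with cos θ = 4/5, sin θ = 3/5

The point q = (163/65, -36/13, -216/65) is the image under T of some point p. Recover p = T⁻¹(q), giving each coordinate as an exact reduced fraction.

p = (4, 0, -3)

T1 = [1 0 0 0; 0 5/13 12/13 0; 0 -12/13 5/13 0; 0 0 0 1]
T2·T1 = [4/5 -36/65 3/13 0; 0 5/13 12/13 0; -3/5 -48/65 4/13 0; 0 0 0 1]
det M = 1; M⁻¹ = [4/5 0 -3/5 0; -36/65 5/13 -48/65 0; 3/13 12/13 4/13 0; 0 0 0 1]
M⁻¹ · (163/65, -36/13, -216/65)ᵀ = (4, 0, -3)ᵀ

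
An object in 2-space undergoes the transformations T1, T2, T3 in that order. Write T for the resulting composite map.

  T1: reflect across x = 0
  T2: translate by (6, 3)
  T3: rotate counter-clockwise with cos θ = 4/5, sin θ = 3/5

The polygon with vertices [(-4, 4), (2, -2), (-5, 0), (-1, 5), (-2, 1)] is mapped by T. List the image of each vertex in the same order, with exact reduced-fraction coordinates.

image vertices: (19/5, 58/5), (13/5, 16/5), (7, 9), (4/5, 53/5), (4, 8)

T1 reflect across x = 0: (-4, 4) → (4, 4); (2, -2) → (-2, -2); (-5, 0) → (5, 0); (-1, 5) → (1, 5); (-2, 1) → (2, 1)
T2 translate by (6, 3): (4, 4) → (10, 7); (-2, -2) → (4, 1); (5, 0) → (11, 3); (1, 5) → (7, 8); (2, 1) → (8, 4)
T3 rotate counter-clockwise with cos θ = 4/5, sin θ = 3/5: (10, 7) → (19/5, 58/5); (4, 1) → (13/5, 16/5); (11, 3) → (7, 9); (7, 8) → (4/5, 53/5); (8, 4) → (4, 8)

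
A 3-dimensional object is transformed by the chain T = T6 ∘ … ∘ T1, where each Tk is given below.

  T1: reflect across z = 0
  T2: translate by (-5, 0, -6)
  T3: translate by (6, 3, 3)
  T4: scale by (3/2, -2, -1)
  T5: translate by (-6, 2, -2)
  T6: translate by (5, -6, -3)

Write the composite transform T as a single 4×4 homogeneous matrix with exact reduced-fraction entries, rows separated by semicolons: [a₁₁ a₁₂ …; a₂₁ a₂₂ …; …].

T1 = [1 0 0 0; 0 1 0 0; 0 0 -1 0; 0 0 0 1]
T2·T1 = [1 0 0 -5; 0 1 0 0; 0 0 -1 -6; 0 0 0 1]
T3·…·T1 = [1 0 0 1; 0 1 0 3; 0 0 -1 -3; 0 0 0 1]
T4·…·T1 = [3/2 0 0 3/2; 0 -2 0 -6; 0 0 1 3; 0 0 0 1]
T5·…·T1 = [3/2 0 0 -9/2; 0 -2 0 -4; 0 0 1 1; 0 0 0 1]
T6·…·T1 = [3/2 0 0 1/2; 0 -2 0 -10; 0 0 1 -2; 0 0 0 1]

T = [3/2 0 0 1/2; 0 -2 0 -10; 0 0 1 -2; 0 0 0 1]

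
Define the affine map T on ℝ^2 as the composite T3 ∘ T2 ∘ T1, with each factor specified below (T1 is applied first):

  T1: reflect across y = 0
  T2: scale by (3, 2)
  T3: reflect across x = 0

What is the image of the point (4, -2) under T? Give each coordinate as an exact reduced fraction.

T(p) = (-12, 4)

T1 reflect across y = 0: (4, -2) → (4, 2)
T2 scale by (3, 2): (4, 2) → (12, 4)
T3 reflect across x = 0: (12, 4) → (-12, 4)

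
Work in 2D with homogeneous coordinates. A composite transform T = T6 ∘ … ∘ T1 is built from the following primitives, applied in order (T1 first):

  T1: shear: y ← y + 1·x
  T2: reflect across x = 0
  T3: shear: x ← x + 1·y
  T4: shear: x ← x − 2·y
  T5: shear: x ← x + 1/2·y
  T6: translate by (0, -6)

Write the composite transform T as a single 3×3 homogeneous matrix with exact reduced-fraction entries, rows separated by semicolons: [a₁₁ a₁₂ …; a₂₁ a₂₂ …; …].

T1 = [1 0 0; 1 1 0; 0 0 1]
T2·T1 = [-1 0 0; 1 1 0; 0 0 1]
T3·…·T1 = [0 1 0; 1 1 0; 0 0 1]
T4·…·T1 = [-2 -1 0; 1 1 0; 0 0 1]
T5·…·T1 = [-3/2 -1/2 0; 1 1 0; 0 0 1]
T6·…·T1 = [-3/2 -1/2 0; 1 1 -6; 0 0 1]

T = [-3/2 -1/2 0; 1 1 -6; 0 0 1]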